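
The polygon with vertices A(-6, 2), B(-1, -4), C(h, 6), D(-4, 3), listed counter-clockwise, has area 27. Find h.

0

The doubled signed area Σ (x_i y_{i+1} − x_{i+1} y_i) is linear in h.
With h=0 it equals 54; the coefficient of h is 7 (from the two edges through C).
So 7·h + 54 = 2·27 = 54 ⇒ h = 0.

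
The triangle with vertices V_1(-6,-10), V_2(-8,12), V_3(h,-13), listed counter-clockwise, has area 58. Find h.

-11

Write out the shoelace sum; only the two edges meeting at V_3 involve h:
2·Area = [((-8)·(-13) − h·12) + (h·(-10) − (-6)·(-13))] + -152
       = -22·h + -126 = 116
⇒ h = -11.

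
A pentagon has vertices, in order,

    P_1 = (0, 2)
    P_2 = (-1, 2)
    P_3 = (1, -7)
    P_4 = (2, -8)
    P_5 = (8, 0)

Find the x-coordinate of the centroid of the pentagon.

Apply the shoelace (surveyor's) formula. First the cross-terms c_i = x_i·y_{i+1} − x_{i+1}·y_i:
  2, 5, 6, 64, 16  ⇒  2A = 93, A = 46.5.
Then Σ (x_i + x_{i+1})·c_i = 784, so x̄ = 784 / (6·46.5) = 784/279.

784/279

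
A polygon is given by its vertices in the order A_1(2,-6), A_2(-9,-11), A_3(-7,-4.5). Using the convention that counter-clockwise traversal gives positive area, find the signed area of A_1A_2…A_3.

-30.75

Apply the shoelace (surveyor's) formula: 2A = Σ (x_i·y_{i+1} − x_{i+1}·y_i), indices taken mod 3.
A_1→A_2: (2)(-11) − (-9)(-6) = -76
A_2→A_3: (-9)(-4.5) − (-7)(-11) = -36.5
A_3→A_1: (-7)(-6) − (2)(-4.5) = 51
Σ = -61.5
Signed area = Σ/2 = -30.75 (negative ⇒ clockwise traversal).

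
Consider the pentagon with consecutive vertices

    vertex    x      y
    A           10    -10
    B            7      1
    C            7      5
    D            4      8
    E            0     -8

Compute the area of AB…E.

96

Apply Gauss's area formula: 2A = Σ (x_i·y_{i+1} − x_{i+1}·y_i), indices taken mod 5.
A→B: (10)(1) − (7)(-10) = 80
B→C: (7)(5) − (7)(1) = 28
C→D: (7)(8) − (4)(5) = 36
D→E: (4)(-8) − (0)(8) = -32
E→A: (0)(-10) − (10)(-8) = 80
Σ = 192
Area = |Σ|/2 = 96.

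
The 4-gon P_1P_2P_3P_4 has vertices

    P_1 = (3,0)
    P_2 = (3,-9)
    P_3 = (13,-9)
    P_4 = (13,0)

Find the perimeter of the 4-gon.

|P_1P_2| = √((0)² + (-9)²) = √81 = 9
|P_2P_3| = √((10)² + (0)²) = √100 = 10
|P_3P_4| = √((0)² + (9)²) = √81 = 9
|P_4P_1| = √((-10)² + (0)²) = √100 = 10
Perimeter = 9 + 10 + 9 + 10 = 38.

38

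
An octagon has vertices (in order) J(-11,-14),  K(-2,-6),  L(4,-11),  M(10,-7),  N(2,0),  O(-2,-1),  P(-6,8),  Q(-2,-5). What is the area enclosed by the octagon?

Apply the surveyor's formula: 2A = Σ (x_i·y_{i+1} − x_{i+1}·y_i), indices taken mod 8.
Σ = (38) + (46) + (82) + (14) + (-2) + (-22) + (46) + (-27) = 175
Area = |Σ|/2 = 87.5.

87.5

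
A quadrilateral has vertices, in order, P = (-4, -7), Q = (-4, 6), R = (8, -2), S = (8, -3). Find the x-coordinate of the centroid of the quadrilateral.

2/7

Apply Gauss's area formula. First the cross-terms c_i = x_i·y_{i+1} − x_{i+1}·y_i:
  -52, -40, -8, -68  ⇒  2A = -168, A = -84.
Then Σ (x_i + x_{i+1})·c_i = -144, so x̄ = -144 / (6·(-84)) = 2/7.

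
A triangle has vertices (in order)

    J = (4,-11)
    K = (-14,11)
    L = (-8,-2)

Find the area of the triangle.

51

Σ = (-110) + (116) + (96) = 102
Area = |Σ|/2 = 51.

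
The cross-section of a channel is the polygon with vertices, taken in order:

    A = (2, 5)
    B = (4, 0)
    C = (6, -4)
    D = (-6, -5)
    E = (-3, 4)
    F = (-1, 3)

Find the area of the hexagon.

Σ = (-20) + (-16) + (-54) + (-39) + (-5) + (-11) = -145
Area = |Σ|/2 = 72.5.

72.5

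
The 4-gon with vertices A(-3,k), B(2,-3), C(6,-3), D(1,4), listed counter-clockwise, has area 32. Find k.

Write out the shoelace sum; only the two edges meeting at A involve k:
2·Area = [(1·k − (-3)·4) + ((-3)·(-3) − 2·k)] + 39
       = -1·k + 60 = 64
⇒ k = -4.

-4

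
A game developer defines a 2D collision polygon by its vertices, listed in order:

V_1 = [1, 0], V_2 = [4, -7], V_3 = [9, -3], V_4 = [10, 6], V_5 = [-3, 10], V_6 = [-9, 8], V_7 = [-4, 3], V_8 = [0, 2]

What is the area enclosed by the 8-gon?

Apply the surveyor's formula: 2A = Σ (x_i·y_{i+1} − x_{i+1}·y_i), indices taken mod 8.
V_1→V_2: (1)(-7) − (4)(0) = -7
V_2→V_3: (4)(-3) − (9)(-7) = 51
V_3→V_4: (9)(6) − (10)(-3) = 84
V_4→V_5: (10)(10) − (-3)(6) = 118
V_5→V_6: (-3)(8) − (-9)(10) = 66
V_6→V_7: (-9)(3) − (-4)(8) = 5
V_7→V_8: (-4)(2) − (0)(3) = -8
V_8→V_1: (0)(0) − (1)(2) = -2
Σ = 307
Area = |Σ|/2 = 153.5.

153.5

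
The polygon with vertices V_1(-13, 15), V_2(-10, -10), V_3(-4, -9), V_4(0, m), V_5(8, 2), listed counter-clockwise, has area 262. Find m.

The doubled signed area Σ (x_i y_{i+1} − x_{i+1} y_i) is linear in m.
With m=0 it equals 476; the coefficient of m is -12 (from the two edges through V_4).
So -12·m + 476 = 2·262 = 524 ⇒ m = -4.

-4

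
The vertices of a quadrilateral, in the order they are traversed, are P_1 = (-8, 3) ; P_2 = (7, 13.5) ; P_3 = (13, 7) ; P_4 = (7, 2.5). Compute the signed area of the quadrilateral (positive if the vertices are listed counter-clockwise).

-115.5

Apply the shoelace (surveyor's) formula: 2A = Σ (x_i·y_{i+1} − x_{i+1}·y_i), indices taken mod 4.
P_1→P_2: (-8)(13.5) − (7)(3) = -129
P_2→P_3: (7)(7) − (13)(13.5) = -126.5
P_3→P_4: (13)(2.5) − (7)(7) = -16.5
P_4→P_1: (7)(3) − (-8)(2.5) = 41
Σ = -231
Signed area = Σ/2 = -115.5 (negative ⇒ clockwise traversal).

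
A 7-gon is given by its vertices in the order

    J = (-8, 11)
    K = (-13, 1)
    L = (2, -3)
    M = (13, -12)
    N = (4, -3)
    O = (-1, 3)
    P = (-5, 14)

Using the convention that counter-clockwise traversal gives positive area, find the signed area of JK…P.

J→K: (-8)(1) − (-13)(11) = 135
K→L: (-13)(-3) − (2)(1) = 37
L→M: (2)(-12) − (13)(-3) = 15
M→N: (13)(-3) − (4)(-12) = 9
N→O: (4)(3) − (-1)(-3) = 9
O→P: (-1)(14) − (-5)(3) = 1
P→J: (-5)(11) − (-8)(14) = 57
Σ = 263
Signed area = Σ/2 = 131.5 (positive ⇒ counter-clockwise traversal).

131.5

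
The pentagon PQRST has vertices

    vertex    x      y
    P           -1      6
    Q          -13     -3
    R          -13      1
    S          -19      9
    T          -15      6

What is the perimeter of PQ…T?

|PQ| = √((-12)² + (-9)²) = √225 = 15
|QR| = √((0)² + (4)²) = √16 = 4
|RS| = √((-6)² + (8)²) = √100 = 10
|ST| = √((4)² + (-3)²) = √25 = 5
|TP| = √((14)² + (0)²) = √196 = 14
Perimeter = 15 + 4 + 10 + 5 + 14 = 48.

48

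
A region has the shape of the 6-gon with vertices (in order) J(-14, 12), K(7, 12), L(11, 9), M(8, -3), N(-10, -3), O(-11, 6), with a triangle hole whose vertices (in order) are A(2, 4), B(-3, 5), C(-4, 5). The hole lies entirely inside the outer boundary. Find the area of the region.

Outer boundary:
Apply the shoelace (surveyor's) formula: 2A = Σ (x_i·y_{i+1} − x_{i+1}·y_i), indices taken mod 6.
Cross-terms: -252, -69, -105, -54, -93, -48  ⇒  Σ = -621
Area = |Σ|/2 = 310.5.
Hole:
Apply the shoelace (surveyor's) formula: 2A = Σ (x_i·y_{i+1} − x_{i+1}·y_i), indices taken mod 3.
Σ = (22) + (5) + (-26) = 1
Area = |Σ|/2 = 0.5.
Net area = 310.5 − 0.5 = 310.

310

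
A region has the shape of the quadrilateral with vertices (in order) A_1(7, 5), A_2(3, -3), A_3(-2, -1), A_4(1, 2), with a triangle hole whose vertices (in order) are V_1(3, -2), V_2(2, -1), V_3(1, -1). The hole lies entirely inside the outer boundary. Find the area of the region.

28

Outer boundary:
Apply the shoelace (surveyor's) formula: 2A = Σ (x_i·y_{i+1} − x_{i+1}·y_i), indices taken mod 4.
Σ = (-36) + (-9) + (-3) + (-9) = -57
Area = |Σ|/2 = 28.5.
Hole:
Apply Gauss's area formula: 2A = Σ (x_i·y_{i+1} − x_{i+1}·y_i), indices taken mod 3.
Cross-terms: 1, -1, 1  ⇒  Σ = 1
Area = |Σ|/2 = 0.5.
Net area = 28.5 − 0.5 = 28.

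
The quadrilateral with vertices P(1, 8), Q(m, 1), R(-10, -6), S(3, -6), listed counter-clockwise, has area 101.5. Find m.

-6

The doubled signed area Σ (x_i y_{i+1} − x_{i+1} y_i) is linear in m.
With m=0 it equals 119; the coefficient of m is -14 (from the two edges through Q).
So -14·m + 119 = 2·101.5 = 203 ⇒ m = -6.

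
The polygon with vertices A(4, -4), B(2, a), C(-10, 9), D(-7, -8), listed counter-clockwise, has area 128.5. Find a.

Write out the shoelace sum; only the two edges meeting at B involve a:
2·Area = [(4·a − 2·(-4)) + (2·9 − (-10)·a)] + 203
       = 14·a + 229 = 257
⇒ a = 2.

2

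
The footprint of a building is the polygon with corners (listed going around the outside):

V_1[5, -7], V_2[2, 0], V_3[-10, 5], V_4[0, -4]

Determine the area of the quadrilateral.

Apply the shoelace (surveyor's) formula: 2A = Σ (x_i·y_{i+1} − x_{i+1}·y_i), indices taken mod 4.
V_1→V_2: (5)(0) − (2)(-7) = 14
V_2→V_3: (2)(5) − (-10)(0) = 10
V_3→V_4: (-10)(-4) − (0)(5) = 40
V_4→V_1: (0)(-7) − (5)(-4) = 20
Σ = 84
Area = |Σ|/2 = 42.

42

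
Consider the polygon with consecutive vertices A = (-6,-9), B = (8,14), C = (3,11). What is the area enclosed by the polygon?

Apply the surveyor's formula: 2A = Σ (x_i·y_{i+1} − x_{i+1}·y_i), indices taken mod 3.
Σ = (-12) + (46) + (39) = 73
Area = |Σ|/2 = 36.5.

36.5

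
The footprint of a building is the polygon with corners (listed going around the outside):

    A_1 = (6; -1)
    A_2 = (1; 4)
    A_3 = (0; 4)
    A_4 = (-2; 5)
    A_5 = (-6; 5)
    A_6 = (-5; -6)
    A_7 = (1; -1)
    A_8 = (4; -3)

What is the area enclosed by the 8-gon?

72

Apply Gauss's area formula: 2A = Σ (x_i·y_{i+1} − x_{i+1}·y_i), indices taken mod 8.
Σ = (25) + (4) + (8) + (20) + (61) + (11) + (1) + (14) = 144
Area = |Σ|/2 = 72.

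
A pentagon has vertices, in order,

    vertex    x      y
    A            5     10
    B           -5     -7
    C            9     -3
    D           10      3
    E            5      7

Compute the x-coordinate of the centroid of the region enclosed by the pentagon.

79/22

Apply the shoelace formula. First the cross-terms c_i = x_i·y_{i+1} − x_{i+1}·y_i:
  15, 78, 57, 55, 15  ⇒  2A = 220, A = 110.
Then Σ (x_i + x_{i+1})·c_i = 2370, so x̄ = 2370 / (6·110) = 79/22.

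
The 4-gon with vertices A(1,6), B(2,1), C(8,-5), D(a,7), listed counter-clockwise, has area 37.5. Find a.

The doubled signed area Σ (x_i y_{i+1} − x_{i+1} y_i) is linear in a.
With a=0 it equals 20; the coefficient of a is 11 (from the two edges through D).
So 11·a + 20 = 2·37.5 = 75 ⇒ a = 5.

5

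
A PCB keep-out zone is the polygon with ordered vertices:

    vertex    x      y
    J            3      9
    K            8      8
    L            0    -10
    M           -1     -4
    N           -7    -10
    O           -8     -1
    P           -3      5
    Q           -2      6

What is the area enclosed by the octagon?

158

Apply Gauss's area formula: 2A = Σ (x_i·y_{i+1} − x_{i+1}·y_i), indices taken mod 8.
J→K: (3)(8) − (8)(9) = -48
K→L: (8)(-10) − (0)(8) = -80
L→M: (0)(-4) − (-1)(-10) = -10
M→N: (-1)(-10) − (-7)(-4) = -18
N→O: (-7)(-1) − (-8)(-10) = -73
O→P: (-8)(5) − (-3)(-1) = -43
P→Q: (-3)(6) − (-2)(5) = -8
Q→J: (-2)(9) − (3)(6) = -36
Σ = -316
Area = |Σ|/2 = 158.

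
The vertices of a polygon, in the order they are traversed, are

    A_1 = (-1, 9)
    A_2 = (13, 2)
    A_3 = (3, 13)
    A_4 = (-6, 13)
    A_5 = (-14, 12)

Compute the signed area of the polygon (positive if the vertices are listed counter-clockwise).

78.5

Apply the shoelace (surveyor's) formula: 2A = Σ (x_i·y_{i+1} − x_{i+1}·y_i), indices taken mod 5.
Cross-terms: -119, 163, 117, 110, -114  ⇒  Σ = 157
Signed area = Σ/2 = 78.5 (positive ⇒ counter-clockwise traversal).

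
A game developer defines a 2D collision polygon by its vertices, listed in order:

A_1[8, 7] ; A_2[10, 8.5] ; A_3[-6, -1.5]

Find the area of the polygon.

Apply the shoelace formula: 2A = Σ (x_i·y_{i+1} − x_{i+1}·y_i), indices taken mod 3.
Cross-terms: -2, 36, -30  ⇒  Σ = 4
Area = |Σ|/2 = 2.

2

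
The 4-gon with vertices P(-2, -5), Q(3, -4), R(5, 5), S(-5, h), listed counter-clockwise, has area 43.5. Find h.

-3

Write out the shoelace sum; only the two edges meeting at S involve h:
2·Area = [(5·h − (-5)·5) + ((-5)·(-5) − (-2)·h)] + 58
       = 7·h + 108 = 87
⇒ h = -3.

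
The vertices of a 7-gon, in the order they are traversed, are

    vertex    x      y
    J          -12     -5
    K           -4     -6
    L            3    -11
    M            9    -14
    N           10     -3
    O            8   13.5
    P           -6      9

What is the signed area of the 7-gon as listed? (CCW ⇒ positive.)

367

Apply Gauss's area formula: 2A = Σ (x_i·y_{i+1} − x_{i+1}·y_i), indices taken mod 7.
Σ = (52) + (62) + (57) + (113) + (159) + (153) + (138) = 734
Signed area = Σ/2 = 367 (positive ⇒ counter-clockwise traversal).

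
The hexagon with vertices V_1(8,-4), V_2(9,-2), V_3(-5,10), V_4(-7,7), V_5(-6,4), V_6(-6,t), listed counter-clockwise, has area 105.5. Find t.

Write out the shoelace sum; only the two edges meeting at V_6 involve t:
2·Area = [((-6)·t − (-6)·4) + ((-6)·(-4) − 8·t)] + 149
       = -14·t + 197 = 211
⇒ t = -1.

-1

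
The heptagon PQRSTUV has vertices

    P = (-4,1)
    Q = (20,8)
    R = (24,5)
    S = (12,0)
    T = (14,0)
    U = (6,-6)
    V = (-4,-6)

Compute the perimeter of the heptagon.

72

|PQ| = √((24)² + (7)²) = √625 = 25
|QR| = √((4)² + (-3)²) = √25 = 5
|RS| = √((-12)² + (-5)²) = √169 = 13
|ST| = √((2)² + (0)²) = √4 = 2
|TU| = √((-8)² + (-6)²) = √100 = 10
|UV| = √((-10)² + (0)²) = √100 = 10
|VP| = √((0)² + (7)²) = √49 = 7
Perimeter = 25 + 5 + 13 + 2 + 10 + 10 + 7 = 72.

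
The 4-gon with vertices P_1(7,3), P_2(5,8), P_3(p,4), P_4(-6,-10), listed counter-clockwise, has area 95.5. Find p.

-3

The doubled signed area Σ (x_i y_{i+1} − x_{i+1} y_i) is linear in p.
With p=0 it equals 137; the coefficient of p is -18 (from the two edges through P_3).
So -18·p + 137 = 2·95.5 = 191 ⇒ p = -3.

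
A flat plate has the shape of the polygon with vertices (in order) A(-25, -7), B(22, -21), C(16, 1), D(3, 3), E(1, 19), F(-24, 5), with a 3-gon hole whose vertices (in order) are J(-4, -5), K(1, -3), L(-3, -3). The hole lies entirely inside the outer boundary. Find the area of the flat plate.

941

Outer boundary:
Apply the shoelace formula: 2A = Σ (x_i·y_{i+1} − x_{i+1}·y_i), indices taken mod 6.
Cross-terms: 679, 358, 45, 54, 461, 293  ⇒  Σ = 1890
Area = |Σ|/2 = 945.
Hole:
J→K: (-4)(-3) − (1)(-5) = 17
K→L: (1)(-3) − (-3)(-3) = -12
L→J: (-3)(-5) − (-4)(-3) = 3
Σ = 8
Area = |Σ|/2 = 4.
Net area = 945 − 4 = 941.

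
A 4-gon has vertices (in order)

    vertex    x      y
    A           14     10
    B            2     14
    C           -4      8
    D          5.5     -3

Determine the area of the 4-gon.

156.5

Apply the shoelace (surveyor's) formula: 2A = Σ (x_i·y_{i+1} − x_{i+1}·y_i), indices taken mod 4.
Σ = (176) + (72) + (-32) + (97) = 313
Area = |Σ|/2 = 156.5.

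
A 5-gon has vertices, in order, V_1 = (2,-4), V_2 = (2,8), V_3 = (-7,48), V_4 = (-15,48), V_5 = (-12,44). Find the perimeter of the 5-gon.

116

|V_1V_2| = √((0)² + (12)²) = √144 = 12
|V_2V_3| = √((-9)² + (40)²) = √1681 = 41
|V_3V_4| = √((-8)² + (0)²) = √64 = 8
|V_4V_5| = √((3)² + (-4)²) = √25 = 5
|V_5V_1| = √((14)² + (-48)²) = √2500 = 50
Perimeter = 12 + 41 + 8 + 5 + 50 = 116.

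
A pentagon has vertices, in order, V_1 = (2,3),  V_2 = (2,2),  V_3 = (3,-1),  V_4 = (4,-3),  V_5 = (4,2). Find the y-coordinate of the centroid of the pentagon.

22/39

Apply the shoelace (surveyor's) formula. First the cross-terms c_i = x_i·y_{i+1} − x_{i+1}·y_i:
  -2, -8, -5, 20, 8  ⇒  2A = 13, A = 6.5.
Then Σ (y_i + y_{i+1})·c_i = 22, so ȳ = 22 / (6·6.5) = 22/39.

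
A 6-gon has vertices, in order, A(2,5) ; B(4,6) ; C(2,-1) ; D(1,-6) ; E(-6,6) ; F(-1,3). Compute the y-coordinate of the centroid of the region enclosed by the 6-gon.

Apply the shoelace formula. First the cross-terms c_i = x_i·y_{i+1} − x_{i+1}·y_i:
  -8, -16, -11, -30, -12, -11  ⇒  2A = -88, A = -44.
Then Σ (y_i + y_{i+1})·c_i = -287, so ȳ = -287 / (6·(-44)) = 287/264.

287/264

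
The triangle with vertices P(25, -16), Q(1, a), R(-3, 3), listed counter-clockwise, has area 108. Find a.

8

The doubled signed area Σ (x_i y_{i+1} − x_{i+1} y_i) is linear in a.
With a=0 it equals -8; the coefficient of a is 28 (from the two edges through Q).
So 28·a + -8 = 2·108 = 216 ⇒ a = 8.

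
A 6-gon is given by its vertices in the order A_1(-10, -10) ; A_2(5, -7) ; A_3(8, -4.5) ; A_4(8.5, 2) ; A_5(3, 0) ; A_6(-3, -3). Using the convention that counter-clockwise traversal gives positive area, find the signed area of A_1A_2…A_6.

96.375

Apply the shoelace formula: 2A = Σ (x_i·y_{i+1} − x_{i+1}·y_i), indices taken mod 6.
Cross-terms: 120, 33.5, 54.25, -6, -9, 0  ⇒  Σ = 192.75
Signed area = Σ/2 = 96.375 (positive ⇒ counter-clockwise traversal).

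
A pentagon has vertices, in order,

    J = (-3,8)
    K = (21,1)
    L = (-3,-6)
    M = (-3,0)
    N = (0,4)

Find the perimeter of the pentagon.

66

|JK| = √((24)² + (-7)²) = √625 = 25
|KL| = √((-24)² + (-7)²) = √625 = 25
|LM| = √((0)² + (6)²) = √36 = 6
|MN| = √((3)² + (4)²) = √25 = 5
|NJ| = √((-3)² + (4)²) = √25 = 5
Perimeter = 25 + 25 + 6 + 5 + 5 = 66.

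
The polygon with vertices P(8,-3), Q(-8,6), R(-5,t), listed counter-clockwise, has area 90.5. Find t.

-7

The doubled signed area Σ (x_i y_{i+1} − x_{i+1} y_i) is linear in t.
With t=0 it equals 69; the coefficient of t is -16 (from the two edges through R).
So -16·t + 69 = 2·90.5 = 181 ⇒ t = -7.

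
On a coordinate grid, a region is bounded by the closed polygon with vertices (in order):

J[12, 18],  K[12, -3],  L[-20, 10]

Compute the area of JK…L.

336

Σ = (-252) + (60) + (-480) = -672
Area = |Σ|/2 = 336.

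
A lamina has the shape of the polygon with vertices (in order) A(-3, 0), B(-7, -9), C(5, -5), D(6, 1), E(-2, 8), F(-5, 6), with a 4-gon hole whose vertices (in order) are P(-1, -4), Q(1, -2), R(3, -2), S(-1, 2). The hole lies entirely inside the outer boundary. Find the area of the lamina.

109

Outer boundary:
Apply the shoelace formula: 2A = Σ (x_i·y_{i+1} − x_{i+1}·y_i), indices taken mod 6.
A→B: (-3)(-9) − (-7)(0) = 27
B→C: (-7)(-5) − (5)(-9) = 80
C→D: (5)(1) − (6)(-5) = 35
D→E: (6)(8) − (-2)(1) = 50
E→F: (-2)(6) − (-5)(8) = 28
F→A: (-5)(0) − (-3)(6) = 18
Σ = 238
Area = |Σ|/2 = 119.
Hole:
Apply the shoelace (surveyor's) formula: 2A = Σ (x_i·y_{i+1} − x_{i+1}·y_i), indices taken mod 4.
Σ = (6) + (4) + (4) + (6) = 20
Area = |Σ|/2 = 10.
Net area = 119 − 10 = 109.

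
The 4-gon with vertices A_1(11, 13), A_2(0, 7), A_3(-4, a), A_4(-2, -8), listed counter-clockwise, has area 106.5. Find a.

7

The doubled signed area Σ (x_i y_{i+1} − x_{i+1} y_i) is linear in a.
With a=0 it equals 199; the coefficient of a is 2 (from the two edges through A_3).
So 2·a + 199 = 2·106.5 = 213 ⇒ a = 7.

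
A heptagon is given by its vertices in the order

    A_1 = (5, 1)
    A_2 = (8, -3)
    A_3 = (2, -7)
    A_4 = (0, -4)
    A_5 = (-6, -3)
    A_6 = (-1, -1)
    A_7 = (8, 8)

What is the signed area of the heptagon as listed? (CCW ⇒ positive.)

Σ = (-23) + (-50) + (-8) + (-24) + (3) + (0) + (-32) = -134
Signed area = Σ/2 = -67 (negative ⇒ clockwise traversal).

-67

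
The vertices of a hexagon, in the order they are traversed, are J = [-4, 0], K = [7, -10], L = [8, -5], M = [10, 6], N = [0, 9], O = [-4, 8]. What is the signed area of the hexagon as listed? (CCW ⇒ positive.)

Apply the shoelace (surveyor's) formula: 2A = Σ (x_i·y_{i+1} − x_{i+1}·y_i), indices taken mod 6.
Σ = (40) + (45) + (98) + (90) + (36) + (32) = 341
Signed area = Σ/2 = 170.5 (positive ⇒ counter-clockwise traversal).

170.5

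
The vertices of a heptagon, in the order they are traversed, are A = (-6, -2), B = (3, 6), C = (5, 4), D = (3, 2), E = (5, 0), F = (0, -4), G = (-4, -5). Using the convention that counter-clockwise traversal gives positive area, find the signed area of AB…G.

-59

Apply the shoelace formula: 2A = Σ (x_i·y_{i+1} − x_{i+1}·y_i), indices taken mod 7.
Σ = (-30) + (-18) + (-2) + (-10) + (-20) + (-16) + (-22) = -118
Signed area = Σ/2 = -59 (negative ⇒ clockwise traversal).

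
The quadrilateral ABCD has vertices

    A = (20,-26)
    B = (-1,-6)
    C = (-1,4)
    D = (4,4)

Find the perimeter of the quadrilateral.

78

|AB| = √((-21)² + (20)²) = √841 = 29
|BC| = √((0)² + (10)²) = √100 = 10
|CD| = √((5)² + (0)²) = √25 = 5
|DA| = √((16)² + (-30)²) = √1156 = 34
Perimeter = 29 + 10 + 5 + 34 = 78.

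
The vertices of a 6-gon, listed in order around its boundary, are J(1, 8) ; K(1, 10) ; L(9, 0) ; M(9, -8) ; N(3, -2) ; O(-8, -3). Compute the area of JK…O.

120

Σ = (2) + (-90) + (-72) + (6) + (-25) + (-61) = -240
Area = |Σ|/2 = 120.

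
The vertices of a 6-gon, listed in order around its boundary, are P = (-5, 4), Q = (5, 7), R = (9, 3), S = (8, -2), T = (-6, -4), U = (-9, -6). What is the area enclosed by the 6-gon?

127.5

Apply the shoelace formula: 2A = Σ (x_i·y_{i+1} − x_{i+1}·y_i), indices taken mod 6.
Σ = (-55) + (-48) + (-42) + (-44) + (0) + (-66) = -255
Area = |Σ|/2 = 127.5.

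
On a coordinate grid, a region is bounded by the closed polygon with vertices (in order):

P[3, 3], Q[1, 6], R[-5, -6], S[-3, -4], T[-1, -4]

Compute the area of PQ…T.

29

Apply Gauss's area formula: 2A = Σ (x_i·y_{i+1} − x_{i+1}·y_i), indices taken mod 5.
P→Q: (3)(6) − (1)(3) = 15
Q→R: (1)(-6) − (-5)(6) = 24
R→S: (-5)(-4) − (-3)(-6) = 2
S→T: (-3)(-4) − (-1)(-4) = 8
T→P: (-1)(3) − (3)(-4) = 9
Σ = 58
Area = |Σ|/2 = 29.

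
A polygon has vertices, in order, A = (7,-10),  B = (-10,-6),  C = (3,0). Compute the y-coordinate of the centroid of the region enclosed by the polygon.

Apply the shoelace formula. First the cross-terms c_i = x_i·y_{i+1} − x_{i+1}·y_i:
  -142, 18, -30  ⇒  2A = -154, A = -77.
Then Σ (y_i + y_{i+1})·c_i = 2464, so ȳ = 2464 / (6·(-77)) = -16/3.

-16/3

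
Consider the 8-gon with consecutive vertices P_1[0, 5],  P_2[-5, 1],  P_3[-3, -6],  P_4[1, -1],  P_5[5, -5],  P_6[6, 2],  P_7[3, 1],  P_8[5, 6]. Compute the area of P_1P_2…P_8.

72.5

Σ = (25) + (33) + (9) + (0) + (40) + (0) + (13) + (25) = 145
Area = |Σ|/2 = 72.5.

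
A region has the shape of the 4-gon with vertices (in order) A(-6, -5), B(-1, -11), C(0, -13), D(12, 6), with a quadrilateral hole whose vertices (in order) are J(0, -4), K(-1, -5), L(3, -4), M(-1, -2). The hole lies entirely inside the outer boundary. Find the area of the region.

98.5

Outer boundary:
Apply the surveyor's formula: 2A = Σ (x_i·y_{i+1} − x_{i+1}·y_i), indices taken mod 4.
Σ = (61) + (13) + (156) + (-24) = 206
Area = |Σ|/2 = 103.
Hole:
Cross-terms: -4, 19, -10, 4  ⇒  Σ = 9
Area = |Σ|/2 = 4.5.
Net area = 103 − 4.5 = 98.5.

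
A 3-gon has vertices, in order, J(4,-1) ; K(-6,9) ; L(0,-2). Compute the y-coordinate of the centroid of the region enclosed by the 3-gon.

2

Apply the shoelace formula. First the cross-terms c_i = x_i·y_{i+1} − x_{i+1}·y_i:
  30, 12, 8  ⇒  2A = 50, A = 25.
Then Σ (y_i + y_{i+1})·c_i = 300, so ȳ = 300 / (6·25) = 2.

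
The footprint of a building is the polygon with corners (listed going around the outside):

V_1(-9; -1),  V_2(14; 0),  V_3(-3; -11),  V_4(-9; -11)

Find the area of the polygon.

148

V_1→V_2: (-9)(0) − (14)(-1) = 14
V_2→V_3: (14)(-11) − (-3)(0) = -154
V_3→V_4: (-3)(-11) − (-9)(-11) = -66
V_4→V_1: (-9)(-1) − (-9)(-11) = -90
Σ = -296
Area = |Σ|/2 = 148.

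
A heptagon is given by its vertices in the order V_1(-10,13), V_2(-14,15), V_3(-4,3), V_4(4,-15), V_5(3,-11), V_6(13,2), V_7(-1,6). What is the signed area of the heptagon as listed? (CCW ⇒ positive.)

Apply Gauss's area formula: 2A = Σ (x_i·y_{i+1} − x_{i+1}·y_i), indices taken mod 7.
Σ = (32) + (18) + (48) + (1) + (149) + (80) + (47) = 375
Signed area = Σ/2 = 187.5 (positive ⇒ counter-clockwise traversal).

187.5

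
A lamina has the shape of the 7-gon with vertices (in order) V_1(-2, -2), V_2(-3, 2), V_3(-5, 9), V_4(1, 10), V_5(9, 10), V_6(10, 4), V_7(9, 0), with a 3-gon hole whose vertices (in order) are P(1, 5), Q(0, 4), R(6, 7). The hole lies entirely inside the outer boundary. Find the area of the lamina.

140.5

Outer boundary:
Σ = (-10) + (-17) + (-59) + (-80) + (-64) + (-36) + (-18) = -284
Area = |Σ|/2 = 142.
Hole:
Σ = (4) + (-24) + (23) = 3
Area = |Σ|/2 = 1.5.
Net area = 142 − 1.5 = 140.5.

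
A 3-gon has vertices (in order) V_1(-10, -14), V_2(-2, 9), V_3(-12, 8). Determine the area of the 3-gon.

111

Apply the shoelace (surveyor's) formula: 2A = Σ (x_i·y_{i+1} − x_{i+1}·y_i), indices taken mod 3.
Σ = (-118) + (92) + (248) = 222
Area = |Σ|/2 = 111.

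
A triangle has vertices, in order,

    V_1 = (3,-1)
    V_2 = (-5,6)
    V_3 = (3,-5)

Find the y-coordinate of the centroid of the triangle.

Apply the shoelace formula. First the cross-terms c_i = x_i·y_{i+1} − x_{i+1}·y_i:
  13, 7, 12  ⇒  2A = 32, A = 16.
Then Σ (y_i + y_{i+1})·c_i = 0, so ȳ = 0 / (6·16) = 0.

0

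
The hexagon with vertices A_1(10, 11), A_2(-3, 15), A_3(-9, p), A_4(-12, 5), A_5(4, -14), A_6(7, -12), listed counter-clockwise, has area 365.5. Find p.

7

The doubled signed area Σ (x_i y_{i+1} − x_{i+1} y_i) is linear in p.
With p=0 it equals 668; the coefficient of p is 9 (from the two edges through A_3).
So 9·p + 668 = 2·365.5 = 731 ⇒ p = 7.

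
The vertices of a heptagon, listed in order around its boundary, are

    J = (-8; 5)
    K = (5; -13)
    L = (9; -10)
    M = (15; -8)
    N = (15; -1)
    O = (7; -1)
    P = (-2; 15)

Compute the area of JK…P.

267

Apply Gauss's area formula: 2A = Σ (x_i·y_{i+1} − x_{i+1}·y_i), indices taken mod 7.
J→K: (-8)(-13) − (5)(5) = 79
K→L: (5)(-10) − (9)(-13) = 67
L→M: (9)(-8) − (15)(-10) = 78
M→N: (15)(-1) − (15)(-8) = 105
N→O: (15)(-1) − (7)(-1) = -8
O→P: (7)(15) − (-2)(-1) = 103
P→J: (-2)(5) − (-8)(15) = 110
Σ = 534
Area = |Σ|/2 = 267.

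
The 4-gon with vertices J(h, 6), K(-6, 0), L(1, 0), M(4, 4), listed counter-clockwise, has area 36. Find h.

-2

Write out the shoelace sum; only the two edges meeting at J involve h:
2·Area = [(4·6 − h·4) + (h·0 − (-6)·6)] + 4
       = -4·h + 64 = 72
⇒ h = -2.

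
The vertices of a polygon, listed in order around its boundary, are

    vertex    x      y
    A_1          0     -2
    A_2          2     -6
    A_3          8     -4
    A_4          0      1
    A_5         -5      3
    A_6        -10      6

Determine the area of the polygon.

Σ = (4) + (40) + (8) + (5) + (0) + (20) = 77
Area = |Σ|/2 = 38.5.

38.5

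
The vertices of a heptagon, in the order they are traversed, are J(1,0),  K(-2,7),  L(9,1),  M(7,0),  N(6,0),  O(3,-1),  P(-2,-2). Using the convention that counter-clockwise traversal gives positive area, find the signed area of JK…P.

Σ = (7) + (-65) + (-7) + (0) + (-6) + (-8) + (2) = -77
Signed area = Σ/2 = -38.5 (negative ⇒ clockwise traversal).

-38.5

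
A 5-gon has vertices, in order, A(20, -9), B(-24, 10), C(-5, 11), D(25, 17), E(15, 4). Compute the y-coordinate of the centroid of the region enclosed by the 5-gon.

Apply the shoelace formula. First the cross-terms c_i = x_i·y_{i+1} − x_{i+1}·y_i:
  -16, -214, -360, -155, -215  ⇒  2A = -960, A = -480.
Then Σ (y_i + y_{i+1})·c_i = -16770, so ȳ = -16770 / (6·(-480)) = 559/96.

559/96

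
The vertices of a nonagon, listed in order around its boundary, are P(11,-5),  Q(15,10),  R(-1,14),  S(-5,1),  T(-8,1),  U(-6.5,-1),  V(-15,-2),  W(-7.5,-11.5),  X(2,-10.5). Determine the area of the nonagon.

427.125

Apply Gauss's area formula: 2A = Σ (x_i·y_{i+1} − x_{i+1}·y_i), indices taken mod 9.
Cross-terms: 185, 220, 69, 3, 14.5, -2, 157.5, 101.75, 105.5  ⇒  Σ = 854.25
Area = |Σ|/2 = 427.125.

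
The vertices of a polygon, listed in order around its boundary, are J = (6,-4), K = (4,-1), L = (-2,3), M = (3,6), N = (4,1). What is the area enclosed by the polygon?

22

Apply the surveyor's formula: 2A = Σ (x_i·y_{i+1} − x_{i+1}·y_i), indices taken mod 5.
Σ = (10) + (10) + (-21) + (-21) + (-22) = -44
Area = |Σ|/2 = 22.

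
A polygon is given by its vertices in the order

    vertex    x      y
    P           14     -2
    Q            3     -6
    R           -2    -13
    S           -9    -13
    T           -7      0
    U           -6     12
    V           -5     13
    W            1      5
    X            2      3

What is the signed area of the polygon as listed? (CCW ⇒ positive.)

Apply Gauss's area formula: 2A = Σ (x_i·y_{i+1} − x_{i+1}·y_i), indices taken mod 9.
Σ = (-78) + (-51) + (-91) + (-91) + (-84) + (-18) + (-38) + (-7) + (-46) = -504
Signed area = Σ/2 = -252 (negative ⇒ clockwise traversal).

-252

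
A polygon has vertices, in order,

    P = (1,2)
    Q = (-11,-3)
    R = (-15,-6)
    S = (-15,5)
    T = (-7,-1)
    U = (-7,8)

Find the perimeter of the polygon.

58

|PQ| = √((-12)² + (-5)²) = √169 = 13
|QR| = √((-4)² + (-3)²) = √25 = 5
|RS| = √((0)² + (11)²) = √121 = 11
|ST| = √((8)² + (-6)²) = √100 = 10
|TU| = √((0)² + (9)²) = √81 = 9
|UP| = √((8)² + (-6)²) = √100 = 10
Perimeter = 13 + 5 + 11 + 10 + 9 + 10 = 58.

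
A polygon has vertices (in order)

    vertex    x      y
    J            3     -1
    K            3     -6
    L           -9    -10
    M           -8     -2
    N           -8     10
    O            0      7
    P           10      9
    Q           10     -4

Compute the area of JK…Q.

Apply the surveyor's formula: 2A = Σ (x_i·y_{i+1} − x_{i+1}·y_i), indices taken mod 8.
J→K: (3)(-6) − (3)(-1) = -15
K→L: (3)(-10) − (-9)(-6) = -84
L→M: (-9)(-2) − (-8)(-10) = -62
M→N: (-8)(10) − (-8)(-2) = -96
N→O: (-8)(7) − (0)(10) = -56
O→P: (0)(9) − (10)(7) = -70
P→Q: (10)(-4) − (10)(9) = -130
Q→J: (10)(-1) − (3)(-4) = 2
Σ = -511
Area = |Σ|/2 = 255.5.

255.5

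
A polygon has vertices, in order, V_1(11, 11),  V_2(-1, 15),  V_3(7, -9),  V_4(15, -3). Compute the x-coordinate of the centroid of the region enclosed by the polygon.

1105/147

Apply the shoelace formula. First the cross-terms c_i = x_i·y_{i+1} − x_{i+1}·y_i:
  176, -96, 114, 198  ⇒  2A = 392, A = 196.
Then Σ (x_i + x_{i+1})·c_i = 8840, so x̄ = 8840 / (6·196) = 1105/147.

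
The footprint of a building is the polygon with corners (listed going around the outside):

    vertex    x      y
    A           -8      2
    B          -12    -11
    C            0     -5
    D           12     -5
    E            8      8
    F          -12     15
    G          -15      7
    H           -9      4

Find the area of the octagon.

A→B: (-8)(-11) − (-12)(2) = 112
B→C: (-12)(-5) − (0)(-11) = 60
C→D: (0)(-5) − (12)(-5) = 60
D→E: (12)(8) − (8)(-5) = 136
E→F: (8)(15) − (-12)(8) = 216
F→G: (-12)(7) − (-15)(15) = 141
G→H: (-15)(4) − (-9)(7) = 3
H→A: (-9)(2) − (-8)(4) = 14
Σ = 742
Area = |Σ|/2 = 371.

371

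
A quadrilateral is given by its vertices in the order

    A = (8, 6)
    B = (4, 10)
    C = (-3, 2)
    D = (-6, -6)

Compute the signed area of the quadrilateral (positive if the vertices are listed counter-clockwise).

68

Apply the surveyor's formula: 2A = Σ (x_i·y_{i+1} − x_{i+1}·y_i), indices taken mod 4.
Σ = (56) + (38) + (30) + (12) = 136
Signed area = Σ/2 = 68 (positive ⇒ counter-clockwise traversal).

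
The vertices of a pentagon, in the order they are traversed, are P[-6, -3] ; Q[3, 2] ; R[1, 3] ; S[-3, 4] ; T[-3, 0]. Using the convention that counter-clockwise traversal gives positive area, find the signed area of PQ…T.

Cross-terms: -3, 7, 13, 12, 9  ⇒  Σ = 38
Signed area = Σ/2 = 19 (positive ⇒ counter-clockwise traversal).

19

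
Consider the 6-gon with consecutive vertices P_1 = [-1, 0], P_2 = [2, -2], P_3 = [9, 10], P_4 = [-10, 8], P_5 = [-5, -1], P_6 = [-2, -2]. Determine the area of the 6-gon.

134

Apply the shoelace formula: 2A = Σ (x_i·y_{i+1} − x_{i+1}·y_i), indices taken mod 6.
Σ = (2) + (38) + (172) + (50) + (8) + (-2) = 268
Area = |Σ|/2 = 134.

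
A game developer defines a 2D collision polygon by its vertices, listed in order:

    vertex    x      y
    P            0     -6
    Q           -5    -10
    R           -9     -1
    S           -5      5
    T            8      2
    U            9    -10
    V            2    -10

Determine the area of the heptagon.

Σ = (-30) + (-85) + (-50) + (-50) + (-98) + (-70) + (-12) = -395
Area = |Σ|/2 = 197.5.

197.5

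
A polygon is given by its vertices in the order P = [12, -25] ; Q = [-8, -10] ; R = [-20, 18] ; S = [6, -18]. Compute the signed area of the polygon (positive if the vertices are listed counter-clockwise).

-173

Apply the shoelace formula: 2A = Σ (x_i·y_{i+1} − x_{i+1}·y_i), indices taken mod 4.
Σ = (-320) + (-344) + (252) + (66) = -346
Signed area = Σ/2 = -173 (negative ⇒ clockwise traversal).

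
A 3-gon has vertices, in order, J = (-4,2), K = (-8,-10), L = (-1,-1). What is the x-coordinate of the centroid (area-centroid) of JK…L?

Apply the surveyor's formula. First the cross-terms c_i = x_i·y_{i+1} − x_{i+1}·y_i:
  56, -2, -6  ⇒  2A = 48, A = 24.
Then Σ (x_i + x_{i+1})·c_i = -624, so x̄ = -624 / (6·24) = -13/3.

-13/3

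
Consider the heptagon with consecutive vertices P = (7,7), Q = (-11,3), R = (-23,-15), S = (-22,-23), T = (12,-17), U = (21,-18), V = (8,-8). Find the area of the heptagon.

Apply Gauss's area formula: 2A = Σ (x_i·y_{i+1} − x_{i+1}·y_i), indices taken mod 7.
P→Q: (7)(3) − (-11)(7) = 98
Q→R: (-11)(-15) − (-23)(3) = 234
R→S: (-23)(-23) − (-22)(-15) = 199
S→T: (-22)(-17) − (12)(-23) = 650
T→U: (12)(-18) − (21)(-17) = 141
U→V: (21)(-8) − (8)(-18) = -24
V→P: (8)(7) − (7)(-8) = 112
Σ = 1410
Area = |Σ|/2 = 705.

705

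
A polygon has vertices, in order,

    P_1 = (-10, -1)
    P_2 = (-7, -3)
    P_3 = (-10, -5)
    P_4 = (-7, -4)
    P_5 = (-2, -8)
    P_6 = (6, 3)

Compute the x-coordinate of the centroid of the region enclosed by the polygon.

-307/147

Apply the shoelace (surveyor's) formula. First the cross-terms c_i = x_i·y_{i+1} − x_{i+1}·y_i:
  23, 5, 5, 48, 42, 24  ⇒  2A = 147, A = 73.5.
Then Σ (x_i + x_{i+1})·c_i = -921, so x̄ = -921 / (6·73.5) = -307/147.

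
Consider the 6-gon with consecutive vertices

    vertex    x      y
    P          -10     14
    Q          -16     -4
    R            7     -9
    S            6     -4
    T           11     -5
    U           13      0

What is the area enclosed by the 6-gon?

Apply Gauss's area formula: 2A = Σ (x_i·y_{i+1} − x_{i+1}·y_i), indices taken mod 6.
Σ = (264) + (172) + (26) + (14) + (65) + (182) = 723
Area = |Σ|/2 = 361.5.

361.5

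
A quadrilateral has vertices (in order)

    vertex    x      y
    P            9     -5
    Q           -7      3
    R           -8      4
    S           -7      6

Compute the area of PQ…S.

Apply the shoelace (surveyor's) formula: 2A = Σ (x_i·y_{i+1} − x_{i+1}·y_i), indices taken mod 4.
Σ = (-8) + (-4) + (-20) + (-19) = -51
Area = |Σ|/2 = 25.5.

25.5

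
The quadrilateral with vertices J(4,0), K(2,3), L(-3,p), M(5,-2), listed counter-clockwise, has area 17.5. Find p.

0

Write out the shoelace sum; only the two edges meeting at L involve p:
2·Area = [(2·p − (-3)·3) + ((-3)·(-2) − 5·p)] + 20
       = -3·p + 35 = 35
⇒ p = 0.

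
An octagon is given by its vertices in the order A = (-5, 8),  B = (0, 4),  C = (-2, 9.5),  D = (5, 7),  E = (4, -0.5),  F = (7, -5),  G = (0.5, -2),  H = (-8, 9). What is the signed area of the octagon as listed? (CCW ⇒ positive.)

-81.25

Apply the surveyor's formula: 2A = Σ (x_i·y_{i+1} − x_{i+1}·y_i), indices taken mod 8.
A→B: (-5)(4) − (0)(8) = -20
B→C: (0)(9.5) − (-2)(4) = 8
C→D: (-2)(7) − (5)(9.5) = -61.5
D→E: (5)(-0.5) − (4)(7) = -30.5
E→F: (4)(-5) − (7)(-0.5) = -16.5
F→G: (7)(-2) − (0.5)(-5) = -11.5
G→H: (0.5)(9) − (-8)(-2) = -11.5
H→A: (-8)(8) − (-5)(9) = -19
Σ = -162.5
Signed area = Σ/2 = -81.25 (negative ⇒ clockwise traversal).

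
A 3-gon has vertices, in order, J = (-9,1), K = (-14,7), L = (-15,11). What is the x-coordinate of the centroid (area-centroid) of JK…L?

Apply the shoelace formula. First the cross-terms c_i = x_i·y_{i+1} − x_{i+1}·y_i:
  -49, -49, 84  ⇒  2A = -14, A = -7.
Then Σ (x_i + x_{i+1})·c_i = 532, so x̄ = 532 / (6·(-7)) = -38/3.

-38/3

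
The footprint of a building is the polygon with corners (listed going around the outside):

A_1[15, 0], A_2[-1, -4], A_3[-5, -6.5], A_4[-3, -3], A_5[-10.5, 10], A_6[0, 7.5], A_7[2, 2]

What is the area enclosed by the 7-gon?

131.625

A_1→A_2: (15)(-4) − (-1)(0) = -60
A_2→A_3: (-1)(-6.5) − (-5)(-4) = -13.5
A_3→A_4: (-5)(-3) − (-3)(-6.5) = -4.5
A_4→A_5: (-3)(10) − (-10.5)(-3) = -61.5
A_5→A_6: (-10.5)(7.5) − (0)(10) = -78.75
A_6→A_7: (0)(2) − (2)(7.5) = -15
A_7→A_1: (2)(0) − (15)(2) = -30
Σ = -263.25
Area = |Σ|/2 = 131.625.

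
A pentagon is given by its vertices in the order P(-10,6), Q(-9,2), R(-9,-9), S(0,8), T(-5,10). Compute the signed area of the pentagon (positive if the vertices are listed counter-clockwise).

Apply the shoelace (surveyor's) formula: 2A = Σ (x_i·y_{i+1} − x_{i+1}·y_i), indices taken mod 5.
Cross-terms: 34, 99, -72, 40, 70  ⇒  Σ = 171
Signed area = Σ/2 = 85.5 (positive ⇒ counter-clockwise traversal).

85.5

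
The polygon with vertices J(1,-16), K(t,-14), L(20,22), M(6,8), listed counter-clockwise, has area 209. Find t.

6

Write out the shoelace sum; only the two edges meeting at K involve t:
2·Area = [(1·(-14) − t·(-16)) + (t·22 − 20·(-14))] + -76
       = 38·t + 190 = 418
⇒ t = 6.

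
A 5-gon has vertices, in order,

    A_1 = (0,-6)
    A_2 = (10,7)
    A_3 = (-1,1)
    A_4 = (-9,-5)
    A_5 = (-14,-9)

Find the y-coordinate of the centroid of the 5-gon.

Apply the shoelace (surveyor's) formula. First the cross-terms c_i = x_i·y_{i+1} − x_{i+1}·y_i:
  60, 17, 14, 11, 84  ⇒  2A = 186, A = 93.
Then Σ (y_i + y_{i+1})·c_i = -1274, so ȳ = -1274 / (6·93) = -637/279.

-637/279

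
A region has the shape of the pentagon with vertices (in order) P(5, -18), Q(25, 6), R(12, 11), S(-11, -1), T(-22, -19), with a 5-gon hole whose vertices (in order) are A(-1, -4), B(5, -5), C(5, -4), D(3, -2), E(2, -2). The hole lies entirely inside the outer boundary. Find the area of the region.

Outer boundary:
Apply the shoelace (surveyor's) formula: 2A = Σ (x_i·y_{i+1} − x_{i+1}·y_i), indices taken mod 5.
P→Q: (5)(6) − (25)(-18) = 480
Q→R: (25)(11) − (12)(6) = 203
R→S: (12)(-1) − (-11)(11) = 109
S→T: (-11)(-19) − (-22)(-1) = 187
T→P: (-22)(-18) − (5)(-19) = 491
Σ = 1470
Area = |Σ|/2 = 735.
Hole:
Apply Gauss's area formula: 2A = Σ (x_i·y_{i+1} − x_{i+1}·y_i), indices taken mod 5.
Cross-terms: 25, 5, 2, -2, -10  ⇒  Σ = 20
Area = |Σ|/2 = 10.
Net area = 735 − 10 = 725.

725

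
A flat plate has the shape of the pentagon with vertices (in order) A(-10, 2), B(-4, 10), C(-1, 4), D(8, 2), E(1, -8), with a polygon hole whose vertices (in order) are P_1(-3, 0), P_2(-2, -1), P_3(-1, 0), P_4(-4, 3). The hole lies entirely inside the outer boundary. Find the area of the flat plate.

Outer boundary:
A→B: (-10)(10) − (-4)(2) = -92
B→C: (-4)(4) − (-1)(10) = -6
C→D: (-1)(2) − (8)(4) = -34
D→E: (8)(-8) − (1)(2) = -66
E→A: (1)(2) − (-10)(-8) = -78
Σ = -276
Area = |Σ|/2 = 138.
Hole:
Cross-terms: 3, -1, -3, 9  ⇒  Σ = 8
Area = |Σ|/2 = 4.
Net area = 138 − 4 = 134.

134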